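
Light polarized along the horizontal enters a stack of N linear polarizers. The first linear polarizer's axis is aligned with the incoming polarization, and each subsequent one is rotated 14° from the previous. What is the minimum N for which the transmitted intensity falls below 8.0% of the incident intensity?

First polarizer is aligned with the polarization: full transmission.
Each further stage multiplies by cos²(14°) = 0.9415.
After N polarizers: T = 0.9415^(N−1). Require T < 0.080 ⇒ N−1 > ln(0.080)/ln(0.9415) = 41.88, so N−1 ≥ 42 and N = 43.
Check: N=43 gives T = 0.07942 < 0.080; N=42 gives T = 0.08436.

N = 43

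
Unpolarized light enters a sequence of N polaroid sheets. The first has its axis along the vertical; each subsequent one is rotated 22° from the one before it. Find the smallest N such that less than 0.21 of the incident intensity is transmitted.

N = 7

First polarizer halves the unpolarized light: factor 1/2.
Each further stage multiplies by cos²(22°) = 0.8597.
After N polarizers: T = 0.5·0.8597^(N−1). Require T < 0.21 ⇒ N−1 > ln(0.21/0.5)/ln(0.8597) = 5.74, so N−1 ≥ 6 and N = 7.
Check: N=7 gives T = 0.2018 < 0.21; N=6 gives T = 0.2348.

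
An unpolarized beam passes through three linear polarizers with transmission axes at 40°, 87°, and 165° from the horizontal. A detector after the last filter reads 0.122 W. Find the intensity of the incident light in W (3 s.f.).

Unpolarized light through the first polarizer → I₁ = ½ I₀, now polarized at 40°.
I₂ = I₁ cos²(87° − 40°) = 0.5 I₀ · cos²(47°) = 0.2326 I₀.
I₃ = I₂ cos²(165° − 87°) = 0.2326 I₀ · cos²(78°) = 0.01005 I₀.
So 0.122 W = 0.01005 I₀, giving I₀ = 0.122/0.01005 = 12.14 W.

I₀ ≈ 12.1 W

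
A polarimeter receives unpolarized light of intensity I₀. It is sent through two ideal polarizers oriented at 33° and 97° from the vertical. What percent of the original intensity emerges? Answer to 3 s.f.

Unpolarized light through the first polarizer → I₁ = ½ I₀, now polarized at 33°.
I₂ = I₁ cos²(97° − 33°) = 0.5 I₀ · cos²(64°) = 0.09608 I₀.
That is 9.608% of the incident intensity.

≈ 9.61%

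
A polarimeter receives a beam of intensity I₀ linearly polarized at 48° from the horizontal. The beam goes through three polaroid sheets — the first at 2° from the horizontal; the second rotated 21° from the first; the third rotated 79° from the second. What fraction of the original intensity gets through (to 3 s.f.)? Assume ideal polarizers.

≈ 0.0153 I₀

I₁ = I₀ cos²(2° − 48°) = I₀ cos²(46°) = 0.4826 I₀.
I₂ = I₁ cos²(21°) = 0.4826 · 0.8716 I₀ = 0.4206 I₀.
I₃ = I₂ cos²(79°) = 0.4206 · 0.03641 I₀ = 0.01531 I₀.
Transmitted fraction = 0.01531.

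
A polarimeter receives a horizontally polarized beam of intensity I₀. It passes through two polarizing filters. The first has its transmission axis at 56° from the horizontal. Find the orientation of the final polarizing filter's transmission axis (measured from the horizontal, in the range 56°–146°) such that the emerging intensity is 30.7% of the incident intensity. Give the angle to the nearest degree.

θ ≈ 64°

By Malus's law, I₁ = I₀ cos²(56° − 0°) = I₀ cos²(56°) = 0.3127 I₀.
Need I₂/I₀ = 0.307, so cos²(θ − 56°) = 0.307 / 0.3127 = 0.9818.
θ − 56° = arccos(√0.9818) = 7.8°, giving θ ≈ 56 + 7.8 = 63.8°.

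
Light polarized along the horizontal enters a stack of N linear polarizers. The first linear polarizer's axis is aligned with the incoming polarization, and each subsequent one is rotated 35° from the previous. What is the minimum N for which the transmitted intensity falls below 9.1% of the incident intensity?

First polarizer is aligned with the polarization: full transmission.
Each further stage multiplies by cos²(35°) = 0.671.
After N polarizers: T = 0.671^(N−1). Require T < 0.091 ⇒ N−1 > ln(0.091)/ln(0.671) = 6.01, so N−1 ≥ 7 and N = 8.
Check: N=8 gives T = 0.06125 < 0.091; N=7 gives T = 0.09128.

N = 8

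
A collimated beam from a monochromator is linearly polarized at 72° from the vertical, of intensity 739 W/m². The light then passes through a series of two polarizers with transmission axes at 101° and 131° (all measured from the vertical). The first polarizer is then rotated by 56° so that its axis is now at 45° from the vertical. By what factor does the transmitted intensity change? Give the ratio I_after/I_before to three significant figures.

I_new/I_old ≈ 0.00673

Before rotation:
I₁ = I₀ cos²(101° − 72°) = I₀ cos²(29°) = 0.765 I₀.
I₂ = I₁ cos²(131° − 101°) = 0.765 I₀ · cos²(30°) = 0.5737 I₀.
After rotation:
I₁ = I₀ cos²(45° − 72°) = I₀ cos²(27°) = 0.7939 I₀.
I₂ = I₁ cos²(131° − 45°) = 0.7939 I₀ · cos²(86°) = 0.003863 I₀.
Ratio = 0.003863 / 0.5737 = 0.006733.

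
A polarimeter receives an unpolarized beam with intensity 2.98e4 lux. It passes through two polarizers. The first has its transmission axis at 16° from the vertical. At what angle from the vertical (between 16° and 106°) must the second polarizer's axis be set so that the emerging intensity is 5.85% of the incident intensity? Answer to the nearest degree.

θ ≈ 86°

Unpolarized light through the first polarizer → I₁ = ½ I₀, now polarized at 16°.
Need I₂/I₀ = 0.0585, so cos²(θ − 16°) = 0.0585 / 0.5 = 0.117.
θ − 16° = arccos(√0.117) = 70.0°, giving θ ≈ 16 + 70.0 = 86.0°.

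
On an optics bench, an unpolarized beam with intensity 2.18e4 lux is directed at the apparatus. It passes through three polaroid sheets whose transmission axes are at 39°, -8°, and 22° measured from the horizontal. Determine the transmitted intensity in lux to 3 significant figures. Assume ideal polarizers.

I ≈ 3800 lux

Unpolarized light through the first polarizer → I₁ = 2.18e4 lux/2 = 1.09e+04 lux, polarized at 39°.
I₂ = I₁ · cos²(47°) = 1.09e+04 · 0.4651 = 5070 lux.
I₃ = I₂ · cos²(30°) = 5070 · 0.75 = 3802 lux.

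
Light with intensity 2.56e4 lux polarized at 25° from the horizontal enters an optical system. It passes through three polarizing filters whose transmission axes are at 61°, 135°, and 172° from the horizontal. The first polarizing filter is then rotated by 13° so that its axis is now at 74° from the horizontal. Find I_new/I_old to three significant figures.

I_new/I_old ≈ 2.03

Before rotation:
I₁ = I₀ cos²(61° − 25°) = I₀ cos²(36°) = 0.6545 I₀.
I₂ = I₁ cos²(135° − 61°) = 0.6545 I₀ · cos²(74°) = 0.04973 I₀.
I₃ = I₂ cos²(172° − 135°) = 0.04973 I₀ · cos²(37°) = 0.03172 I₀.
After rotation:
I₁ = I₀ cos²(74° − 25°) = I₀ cos²(49°) = 0.4304 I₀.
I₂ = I₁ cos²(135° − 74°) = 0.4304 I₀ · cos²(61°) = 0.1012 I₀.
I₃ = I₂ cos²(172° − 135°) = 0.1012 I₀ · cos²(37°) = 0.06452 I₀.
Ratio = 0.06452 / 0.03172 = 2.034.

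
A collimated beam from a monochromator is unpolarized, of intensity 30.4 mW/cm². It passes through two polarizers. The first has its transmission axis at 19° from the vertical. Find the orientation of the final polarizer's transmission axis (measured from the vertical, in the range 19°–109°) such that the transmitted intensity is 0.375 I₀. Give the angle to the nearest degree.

θ ≈ 49°

Unpolarized light through the first polarizer → I₁ = ½ I₀, now polarized at 19°.
Need I₂/I₀ = 0.375, so cos²(θ − 19°) = 0.375 / 0.5 = 0.75.
θ − 19° = arccos(√0.75) = 30.0°, giving θ ≈ 19 + 30.0 = 49.0°.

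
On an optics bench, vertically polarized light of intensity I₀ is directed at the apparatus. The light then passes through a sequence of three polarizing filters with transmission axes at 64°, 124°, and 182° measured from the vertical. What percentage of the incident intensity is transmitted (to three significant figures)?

≈ 1.35%

I₁ = I₀ cos²(64° − 0°) = I₀ cos²(64°) = 0.1922 I₀.
I₂ = I₁ cos²(124° − 64°) = 0.1922 I₀ · cos²(60°) = 0.04804 I₀.
I₃ = I₂ cos²(182° − 124°) = 0.04804 I₀ · cos²(58°) = 0.01349 I₀.
That is 1.349% of the incident intensity.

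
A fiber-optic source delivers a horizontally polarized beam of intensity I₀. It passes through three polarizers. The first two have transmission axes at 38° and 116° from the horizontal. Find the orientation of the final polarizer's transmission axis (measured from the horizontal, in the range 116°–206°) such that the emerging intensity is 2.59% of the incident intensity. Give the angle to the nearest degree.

θ ≈ 127°

I₁ = I₀ cos²(38° − 0°) = I₀ cos²(38°) = 0.621 I₀.
I₂ = I₁ cos²(116° − 38°) = 0.621 I₀ · cos²(78°) = 0.02684 I₀.
Need I₃/I₀ = 0.0259, so cos²(θ − 116°) = 0.0259 / 0.02684 = 0.9649.
θ − 116° = arccos(√0.9649) = 10.8°, giving θ ≈ 116 + 10.8 = 126.8°.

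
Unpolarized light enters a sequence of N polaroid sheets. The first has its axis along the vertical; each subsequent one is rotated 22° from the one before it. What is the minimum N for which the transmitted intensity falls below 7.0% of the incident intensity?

First polarizer halves the unpolarized light: factor 1/2.
Each further stage multiplies by cos²(22°) = 0.8597.
After N polarizers: T = 0.5·0.8597^(N−1). Require T < 0.070 ⇒ N−1 > ln(0.070/0.5)/ln(0.8597) = 13.00, so N−1 ≥ 14 and N = 15.
Check: N=15 gives T = 0.0602 < 0.070; N=14 gives T = 0.07003.

N = 15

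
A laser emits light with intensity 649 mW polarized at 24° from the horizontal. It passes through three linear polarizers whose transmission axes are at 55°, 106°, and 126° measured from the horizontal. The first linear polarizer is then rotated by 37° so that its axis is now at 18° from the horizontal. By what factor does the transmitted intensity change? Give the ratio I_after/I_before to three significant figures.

I_new/I_old ≈ 0.00414

Before rotation:
I₁ = I₀ cos²(55° − 24°) = I₀ cos²(31°) = 0.7347 I₀.
I₂ = I₁ cos²(106° − 55°) = 0.7347 I₀ · cos²(51°) = 0.291 I₀.
I₃ = I₂ cos²(126° − 106°) = 0.291 I₀ · cos²(20°) = 0.2569 I₀.
After rotation:
I₁ = I₀ cos²(18° − 24°) = I₀ cos²(6°) = 0.9891 I₀.
I₂ = I₁ cos²(106° − 18°) = 0.9891 I₀ · cos²(88°) = 0.001205 I₀.
I₃ = I₂ cos²(126° − 106°) = 0.001205 I₀ · cos²(20°) = 0.001064 I₀.
Ratio = 0.001064 / 0.2569 = 0.00414.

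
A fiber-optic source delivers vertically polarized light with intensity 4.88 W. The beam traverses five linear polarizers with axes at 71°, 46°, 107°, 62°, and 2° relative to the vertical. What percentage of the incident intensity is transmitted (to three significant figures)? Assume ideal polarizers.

By Malus's law, I₁ = 4.88 W · cos²(71°) = 0.5173 W.
I₂ = I₁ · cos²(25°) = 0.5173 · 0.8214 = 0.4249 W.
I₃ = I₂ · cos²(61°) = 0.4249 · 0.235 = 0.09986 W.
I₄ = I₃ · cos²(45°) = 0.09986 · 0.5 = 0.04993 W.
I₅ = I₄ · cos²(60°) = 0.04993 · 0.25 = 0.01248 W.
That is 0.2558% of the incident intensity.

≈ 0.256%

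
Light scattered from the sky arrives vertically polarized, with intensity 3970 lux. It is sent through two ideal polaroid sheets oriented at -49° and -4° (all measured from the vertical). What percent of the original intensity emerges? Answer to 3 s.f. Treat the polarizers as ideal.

I₁ = 3970 lux · cos²(49°) = 1709 lux.
I₂ = I₁ · cos²(45°) = 1709 · 0.5 = 854.4 lux.
That is 21.52% of the incident intensity.

≈ 21.5%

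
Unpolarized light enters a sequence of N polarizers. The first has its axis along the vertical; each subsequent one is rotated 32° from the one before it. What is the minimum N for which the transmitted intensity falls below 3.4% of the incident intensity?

N = 10

First polarizer halves the unpolarized light: factor 1/2.
Each further stage multiplies by cos²(32°) = 0.7192.
After N polarizers: T = 0.5·0.7192^(N−1). Require T < 0.034 ⇒ N−1 > ln(0.034/0.5)/ln(0.7192) = 8.16, so N−1 ≥ 9 and N = 10.
Check: N=10 gives T = 0.02574 < 0.034; N=9 gives T = 0.03578.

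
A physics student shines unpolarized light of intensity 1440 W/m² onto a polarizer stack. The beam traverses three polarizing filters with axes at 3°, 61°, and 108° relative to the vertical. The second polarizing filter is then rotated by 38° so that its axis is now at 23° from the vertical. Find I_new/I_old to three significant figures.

Before rotation:
Unpolarized light through the first polarizer → I₁ = ½ I₀, now polarized at 3°.
I₂ = I₁ cos²(61° − 3°) = 0.5 I₀ · cos²(58°) = 0.1404 I₀.
I₃ = I₂ cos²(108° − 61°) = 0.1404 I₀ · cos²(47°) = 0.06531 I₀.
After rotation:
Unpolarized light through the first polarizer → I₁ = ½ I₀, now polarized at 3°.
I₂ = I₁ cos²(23° − 3°) = 0.5 I₀ · cos²(20°) = 0.4415 I₀.
I₃ = I₂ cos²(108° − 23°) = 0.4415 I₀ · cos²(85°) = 0.003354 I₀.
Ratio = 0.003354 / 0.06531 = 0.05135.

I_new/I_old ≈ 0.0514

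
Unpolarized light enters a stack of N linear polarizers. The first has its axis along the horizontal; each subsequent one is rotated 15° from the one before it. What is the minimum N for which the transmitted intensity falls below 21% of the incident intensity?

First polarizer halves the unpolarized light: factor 1/2.
Each further stage multiplies by cos²(15°) = 0.933.
After N polarizers: T = 0.5·0.933^(N−1). Require T < 0.21 ⇒ N−1 > ln(0.21/0.5)/ln(0.933) = 12.51, so N−1 ≥ 13 and N = 14.
Check: N=14 gives T = 0.203 < 0.21; N=13 gives T = 0.2176.

N = 14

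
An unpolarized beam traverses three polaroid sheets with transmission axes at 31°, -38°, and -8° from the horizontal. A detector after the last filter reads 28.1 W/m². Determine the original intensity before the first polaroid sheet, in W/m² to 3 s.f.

I₀ ≈ 583 W/m²

Unpolarized light through the first polarizer → I₁ = ½ I₀, now polarized at 31°.
I₂ = I₁ cos²(-38° − 31°) = 0.5 I₀ · cos²(69°) = 0.06421 I₀.
I₃ = I₂ cos²(-8° + 38°) = 0.06421 I₀ · cos²(30°) = 0.04816 I₀.
So 28.1 W/m² = 0.04816 I₀, giving I₀ = 28.1/0.04816 = 583.5 W/m².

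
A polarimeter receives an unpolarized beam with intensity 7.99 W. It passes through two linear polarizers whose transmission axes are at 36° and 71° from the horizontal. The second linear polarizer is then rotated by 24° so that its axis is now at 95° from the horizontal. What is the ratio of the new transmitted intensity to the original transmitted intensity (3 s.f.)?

I_new/I_old ≈ 0.395

Before rotation:
Unpolarized light through the first polarizer → I₁ = ½ I₀, now polarized at 36°.
I₂ = I₁ cos²(71° − 36°) = 0.5 I₀ · cos²(35°) = 0.3355 I₀.
After rotation:
Unpolarized light through the first polarizer → I₁ = ½ I₀, now polarized at 36°.
I₂ = I₁ cos²(95° − 36°) = 0.5 I₀ · cos²(59°) = 0.1326 I₀.
Ratio = 0.1326 / 0.3355 = 0.3953.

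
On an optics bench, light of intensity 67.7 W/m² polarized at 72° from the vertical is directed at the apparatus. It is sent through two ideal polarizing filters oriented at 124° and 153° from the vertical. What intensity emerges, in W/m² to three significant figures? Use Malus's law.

I ≈ 19.6 W/m²

By Malus's law, I₁ = 67.7 W/m² · cos²(52°) = 25.66 W/m².
I₂ = I₁ · cos²(29°) = 25.66 · 0.765 = 19.63 W/m².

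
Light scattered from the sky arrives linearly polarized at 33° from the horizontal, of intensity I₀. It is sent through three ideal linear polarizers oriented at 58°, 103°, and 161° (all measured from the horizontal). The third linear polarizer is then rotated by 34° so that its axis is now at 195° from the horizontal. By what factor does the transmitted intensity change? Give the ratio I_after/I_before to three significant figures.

I_new/I_old ≈ 0.00434

Before rotation:
By Malus's law, I₁ = I₀ cos²(58° − 33°) = I₀ cos²(25°) = 0.8214 I₀.
I₂ = I₁ cos²(103° − 58°) = 0.8214 I₀ · cos²(45°) = 0.4107 I₀.
I₃ = I₂ cos²(161° − 103°) = 0.4107 I₀ · cos²(58°) = 0.1153 I₀.
After rotation:
I₁ = I₀ cos²(58° − 33°) = I₀ cos²(25°) = 0.8214 I₀.
I₂ = I₁ cos²(103° − 58°) = 0.8214 I₀ · cos²(45°) = 0.4107 I₀.
Angle between axes 2 and 3: 88°. I₃ = 0.4107 I₀ · cos²(88°) = 0.0005002 I₀.
Ratio = 0.0005002 / 0.1153 = 0.004337.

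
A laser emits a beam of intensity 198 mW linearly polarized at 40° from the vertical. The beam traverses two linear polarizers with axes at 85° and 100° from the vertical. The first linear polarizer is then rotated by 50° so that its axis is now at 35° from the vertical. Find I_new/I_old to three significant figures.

I_new/I_old ≈ 0.380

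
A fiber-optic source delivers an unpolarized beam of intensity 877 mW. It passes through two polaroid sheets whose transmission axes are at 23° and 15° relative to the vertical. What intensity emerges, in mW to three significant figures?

Unpolarized light through the first polarizer → I₁ = 877 mW/2 = 438.5 mW, polarized at 23°.
I₂ = I₁ · cos²(8°) = 438.5 · 0.9806 = 430 mW.

I ≈ 430 mW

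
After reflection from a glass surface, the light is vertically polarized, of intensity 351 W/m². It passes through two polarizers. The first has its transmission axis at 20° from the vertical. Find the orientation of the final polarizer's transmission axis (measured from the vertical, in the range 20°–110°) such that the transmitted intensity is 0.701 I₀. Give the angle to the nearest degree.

θ ≈ 47°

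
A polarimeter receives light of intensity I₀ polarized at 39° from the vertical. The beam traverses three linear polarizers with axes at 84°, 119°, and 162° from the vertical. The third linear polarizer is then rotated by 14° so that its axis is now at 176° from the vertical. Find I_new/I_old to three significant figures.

I_new/I_old ≈ 0.555

Before rotation:
I₁ = I₀ cos²(84° − 39°) = I₀ cos²(45°) = 0.5 I₀.
I₂ = I₁ cos²(119° − 84°) = 0.5 I₀ · cos²(35°) = 0.3355 I₀.
I₃ = I₂ cos²(162° − 119°) = 0.3355 I₀ · cos²(43°) = 0.1795 I₀.
After rotation:
I₁ = I₀ cos²(84° − 39°) = I₀ cos²(45°) = 0.5 I₀.
I₂ = I₁ cos²(119° − 84°) = 0.5 I₀ · cos²(35°) = 0.3355 I₀.
I₃ = I₂ cos²(176° − 119°) = 0.3355 I₀ · cos²(57°) = 0.09952 I₀.
Ratio = 0.09952 / 0.1795 = 0.5546.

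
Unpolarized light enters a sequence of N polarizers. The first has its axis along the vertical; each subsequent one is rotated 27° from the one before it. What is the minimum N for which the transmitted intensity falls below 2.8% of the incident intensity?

First polarizer halves the unpolarized light: factor 1/2.
Each further stage multiplies by cos²(27°) = 0.7939.
After N polarizers: T = 0.5·0.7939^(N−1). Require T < 0.028 ⇒ N−1 > ln(0.028/0.5)/ln(0.7939) = 12.49, so N−1 ≥ 13 and N = 14.
Check: N=14 gives T = 0.02488 < 0.028; N=13 gives T = 0.03134.

N = 14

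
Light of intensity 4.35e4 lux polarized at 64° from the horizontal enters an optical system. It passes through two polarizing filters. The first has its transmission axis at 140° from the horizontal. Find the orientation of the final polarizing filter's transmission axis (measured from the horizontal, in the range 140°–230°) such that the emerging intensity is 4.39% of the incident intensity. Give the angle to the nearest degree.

θ ≈ 170°

By Malus's law, I₁ = I₀ cos²(140° − 64°) = I₀ cos²(76°) = 0.05853 I₀.
Need I₂/I₀ = 0.0439, so cos²(θ − 140°) = 0.0439 / 0.05853 = 0.7501.
θ − 140° = arccos(√0.7501) = 30.0°, giving θ ≈ 140 + 30.0 = 170.0°.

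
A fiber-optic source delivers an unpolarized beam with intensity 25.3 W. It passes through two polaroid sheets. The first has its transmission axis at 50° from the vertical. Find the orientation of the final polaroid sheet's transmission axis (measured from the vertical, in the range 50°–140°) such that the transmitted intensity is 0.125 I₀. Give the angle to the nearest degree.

θ ≈ 110°

Unpolarized light through the first polarizer → I₁ = ½ I₀, now polarized at 50°.
Need I₂/I₀ = 0.125, so cos²(θ − 50°) = 0.125 / 0.5 = 0.25.
θ − 50° = arccos(√0.25) = 60.0°, giving θ ≈ 50 + 60.0 = 110.0°.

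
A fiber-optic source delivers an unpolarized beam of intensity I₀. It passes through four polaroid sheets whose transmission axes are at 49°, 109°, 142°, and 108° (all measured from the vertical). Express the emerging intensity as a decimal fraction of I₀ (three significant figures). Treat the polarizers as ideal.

≈ 0.0604 I₀

Unpolarized light through the first polarizer → I₁ = ½ I₀, now polarized at 49°.
I₂ = I₁ cos²(109° − 49°) = 0.5 I₀ · cos²(60°) = 0.125 I₀.
I₃ = I₂ cos²(142° − 109°) = 0.125 I₀ · cos²(33°) = 0.08792 I₀.
I₄ = I₃ cos²(108° − 142°) = 0.08792 I₀ · cos²(34°) = 0.06043 I₀.
Transmitted fraction = 0.06043.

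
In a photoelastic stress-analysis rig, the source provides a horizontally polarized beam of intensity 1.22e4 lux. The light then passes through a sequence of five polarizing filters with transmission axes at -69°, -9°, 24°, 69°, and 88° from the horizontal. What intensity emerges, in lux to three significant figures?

By Malus's law, I₁ = 1.22e4 lux · cos²(69°) = 1567 lux.
I₂ = I₁ · cos²(60°) = 1567 · 0.25 = 391.7 lux.
I₃ = I₂ · cos²(33°) = 391.7 · 0.7034 = 275.5 lux.
I₄ = I₃ · cos²(45°) = 275.5 · 0.5 = 137.8 lux.
I₅ = I₄ · cos²(19°) = 137.8 · 0.894 = 123.2 lux.

I ≈ 123 lux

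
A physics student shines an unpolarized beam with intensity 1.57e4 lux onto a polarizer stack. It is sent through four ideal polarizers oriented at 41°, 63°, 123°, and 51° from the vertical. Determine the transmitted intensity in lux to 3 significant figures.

I ≈ 161 lux

Unpolarized light through the first polarizer → I₁ = 1.57e4 lux/2 = 7850 lux, polarized at 41°.
I₂ = I₁ · cos²(22°) = 7850 · 0.8597 = 6748 lux.
I₃ = I₂ · cos²(60°) = 6748 · 0.25 = 1687 lux.
I₄ = I₃ · cos²(72°) = 1687 · 0.09549 = 161.1 lux.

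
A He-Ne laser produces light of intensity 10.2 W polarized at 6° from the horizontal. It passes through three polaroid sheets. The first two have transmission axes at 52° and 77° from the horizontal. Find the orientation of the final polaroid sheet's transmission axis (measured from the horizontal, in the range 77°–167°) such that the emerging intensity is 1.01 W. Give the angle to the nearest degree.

θ ≈ 137°

By Malus's law, I₁ = I₀ cos²(52° − 6°) = I₀ cos²(46°) = 0.4826 I₀.
I₂ = I₁ cos²(77° − 52°) = 0.4826 I₀ · cos²(25°) = 0.3964 I₀.
Target fraction: 1.01 / 10.2 W = 0.09902 of I₀.
Need I₃/I₀ = 0.09902, so cos²(θ − 77°) = 0.09902 / 0.3964 = 0.2498.
θ − 77° = arccos(√0.2498) = 60.0°, giving θ ≈ 77 + 60.0 = 137.0°.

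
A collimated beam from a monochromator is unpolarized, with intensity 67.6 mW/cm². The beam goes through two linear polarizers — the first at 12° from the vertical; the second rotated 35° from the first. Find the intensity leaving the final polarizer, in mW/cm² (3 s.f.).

Unpolarized light through the first polarizer → I₁ = 67.6 mW/cm²/2 = 33.8 mW/cm², polarized at 12°.
I₂ = I₁ · cos²(35°) = 33.8 · 0.671 = 22.68 mW/cm².

I ≈ 22.7 mW/cm²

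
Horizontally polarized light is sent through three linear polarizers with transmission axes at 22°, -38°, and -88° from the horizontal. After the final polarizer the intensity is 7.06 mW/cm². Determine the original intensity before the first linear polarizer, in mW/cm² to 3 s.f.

I₀ ≈ 79.5 mW/cm²

I₁ = I₀ cos²(22° − 0°) = I₀ cos²(22°) = 0.8597 I₀.
I₂ = I₁ cos²(-38° − 22°) = 0.8597 I₀ · cos²(60°) = 0.2149 I₀.
I₃ = I₂ cos²(-88° + 38°) = 0.2149 I₀ · cos²(50°) = 0.0888 I₀.
So 7.06 mW/cm² = 0.0888 I₀, giving I₀ = 7.06/0.0888 = 79.51 mW/cm².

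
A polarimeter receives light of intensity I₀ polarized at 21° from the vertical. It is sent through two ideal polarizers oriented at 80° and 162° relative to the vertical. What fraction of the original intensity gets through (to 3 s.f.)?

I₁ = I₀ cos²(80° − 21°) = I₀ cos²(59°) = 0.2653 I₀.
I₂ = I₁ cos²(162° − 80°) = 0.2653 I₀ · cos²(82°) = 0.005138 I₀.
Transmitted fraction = 0.005138.

≈ 0.00514 I₀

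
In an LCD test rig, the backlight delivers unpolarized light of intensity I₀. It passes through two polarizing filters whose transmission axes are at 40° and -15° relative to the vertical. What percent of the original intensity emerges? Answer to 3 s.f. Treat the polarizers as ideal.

Unpolarized light through the first polarizer → I₁ = ½ I₀, now polarized at 40°.
I₂ = I₁ cos²(-15° − 40°) = 0.5 I₀ · cos²(55°) = 0.1645 I₀.
That is 16.45% of the incident intensity.

≈ 16.4%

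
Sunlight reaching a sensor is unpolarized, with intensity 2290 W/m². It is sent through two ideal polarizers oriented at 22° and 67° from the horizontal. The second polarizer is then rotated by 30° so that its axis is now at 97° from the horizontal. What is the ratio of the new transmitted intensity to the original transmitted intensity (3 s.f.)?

Before rotation:
Unpolarized light through the first polarizer → I₁ = ½ I₀, now polarized at 22°.
I₂ = I₁ cos²(67° − 22°) = 0.5 I₀ · cos²(45°) = 0.25 I₀.
After rotation:
Unpolarized light through the first polarizer → I₁ = ½ I₀, now polarized at 22°.
I₂ = I₁ cos²(97° − 22°) = 0.5 I₀ · cos²(75°) = 0.03349 I₀.
Ratio = 0.03349 / 0.25 = 0.134.

I_new/I_old ≈ 0.134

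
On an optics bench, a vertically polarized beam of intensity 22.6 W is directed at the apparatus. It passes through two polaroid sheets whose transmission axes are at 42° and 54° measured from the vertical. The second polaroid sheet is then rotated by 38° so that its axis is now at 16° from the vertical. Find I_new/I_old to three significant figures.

I_new/I_old ≈ 0.844

Before rotation:
I₁ = I₀ cos²(42° − 0°) = I₀ cos²(42°) = 0.5523 I₀.
I₂ = I₁ cos²(54° − 42°) = 0.5523 I₀ · cos²(12°) = 0.5284 I₀.
After rotation:
I₁ = I₀ cos²(42° − 0°) = I₀ cos²(42°) = 0.5523 I₀.
I₂ = I₁ cos²(16° − 42°) = 0.5523 I₀ · cos²(26°) = 0.4461 I₀.
Ratio = 0.4461 / 0.5284 = 0.8443.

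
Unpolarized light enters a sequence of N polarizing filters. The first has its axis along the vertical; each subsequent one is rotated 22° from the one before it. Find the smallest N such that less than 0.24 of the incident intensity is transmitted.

N = 6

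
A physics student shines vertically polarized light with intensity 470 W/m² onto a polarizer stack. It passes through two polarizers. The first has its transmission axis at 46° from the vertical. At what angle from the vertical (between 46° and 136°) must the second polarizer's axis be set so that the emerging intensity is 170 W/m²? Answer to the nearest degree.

I₁ = I₀ cos²(46° − 0°) = I₀ cos²(46°) = 0.4826 I₀.
Target fraction: 170 / 470 W/m² = 0.3617 of I₀.
Need I₂/I₀ = 0.3617, so cos²(θ − 46°) = 0.3617 / 0.4826 = 0.7496.
θ − 46° = arccos(√0.7496) = 30.0°, giving θ ≈ 46 + 30.0 = 76.0°.

θ ≈ 76°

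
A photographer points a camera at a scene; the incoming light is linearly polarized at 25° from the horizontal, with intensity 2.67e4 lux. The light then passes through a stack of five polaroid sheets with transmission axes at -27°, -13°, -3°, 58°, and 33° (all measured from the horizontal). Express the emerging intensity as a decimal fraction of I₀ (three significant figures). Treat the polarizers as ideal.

I₁ = 2.67e4 lux · cos²(52°) = 1.012e+04 lux.
I₂ = I₁ · cos²(14°) = 1.012e+04 · 0.9415 = 9528 lux.
I₃ = I₂ · cos²(10°) = 9528 · 0.9698 = 9241 lux.
I₄ = I₃ · cos²(61°) = 9241 · 0.235 = 2172 lux.
I₅ = I₄ · cos²(25°) = 2172 · 0.8214 = 1784 lux.
Transmitted fraction = 0.06682.

I/I₀ ≈ 0.0668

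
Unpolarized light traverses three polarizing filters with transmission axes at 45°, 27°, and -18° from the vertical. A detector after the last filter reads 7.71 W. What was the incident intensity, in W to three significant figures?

I₀ ≈ 34.1 W

Unpolarized light through the first polarizer → I₁ = ½ I₀, now polarized at 45°.
I₂ = I₁ cos²(27° − 45°) = 0.5 I₀ · cos²(18°) = 0.4523 I₀.
I₃ = I₂ cos²(-18° − 27°) = 0.4523 I₀ · cos²(45°) = 0.2261 I₀.
So 7.71 W = 0.2261 I₀, giving I₀ = 7.71/0.2261 = 34.1 W.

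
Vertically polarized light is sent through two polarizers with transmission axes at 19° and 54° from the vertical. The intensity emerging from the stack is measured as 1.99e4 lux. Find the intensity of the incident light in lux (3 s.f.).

I₁ = I₀ cos²(19° − 0°) = I₀ cos²(19°) = 0.894 I₀.
I₂ = I₁ cos²(54° − 19°) = 0.894 I₀ · cos²(35°) = 0.5999 I₀.
So 1.99e4 lux = 0.5999 I₀, giving I₀ = 1.99e4/0.5999 = 3.317e+04 lux.

I₀ ≈ 3.32e4 lux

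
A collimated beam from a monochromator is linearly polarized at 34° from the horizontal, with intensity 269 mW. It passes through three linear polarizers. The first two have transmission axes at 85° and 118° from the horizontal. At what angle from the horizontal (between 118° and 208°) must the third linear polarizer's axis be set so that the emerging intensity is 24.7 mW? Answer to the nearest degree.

θ ≈ 173°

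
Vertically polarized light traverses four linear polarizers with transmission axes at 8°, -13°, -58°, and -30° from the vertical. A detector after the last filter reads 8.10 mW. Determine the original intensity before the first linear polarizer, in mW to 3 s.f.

I₀ ≈ 24.3 mW

By Malus's law, I₁ = I₀ cos²(8° − 0°) = I₀ cos²(8°) = 0.9806 I₀.
I₂ = I₁ cos²(-13° − 8°) = 0.9806 I₀ · cos²(21°) = 0.8547 I₀.
I₃ = I₂ cos²(-58° + 13°) = 0.8547 I₀ · cos²(45°) = 0.4273 I₀.
I₄ = I₃ cos²(-30° + 58°) = 0.4273 I₀ · cos²(28°) = 0.3332 I₀.
So 8.10 mW = 0.3332 I₀, giving I₀ = 8.10/0.3332 = 24.31 mW.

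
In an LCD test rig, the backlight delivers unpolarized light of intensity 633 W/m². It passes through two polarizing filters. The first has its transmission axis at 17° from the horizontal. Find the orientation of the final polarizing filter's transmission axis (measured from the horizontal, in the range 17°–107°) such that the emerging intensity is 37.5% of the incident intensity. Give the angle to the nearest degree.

Unpolarized light through the first polarizer → I₁ = ½ I₀, now polarized at 17°.
Need I₂/I₀ = 0.375, so cos²(θ − 17°) = 0.375 / 0.5 = 0.75.
θ − 17° = arccos(√0.75) = 30.0°, giving θ ≈ 17 + 30.0 = 47.0°.

θ ≈ 47°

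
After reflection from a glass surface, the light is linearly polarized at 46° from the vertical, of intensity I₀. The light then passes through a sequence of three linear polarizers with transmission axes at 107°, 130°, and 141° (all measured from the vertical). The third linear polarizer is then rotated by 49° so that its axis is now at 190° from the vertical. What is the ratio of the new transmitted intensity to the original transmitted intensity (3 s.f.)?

Before rotation:
I₁ = I₀ cos²(107° − 46°) = I₀ cos²(61°) = 0.235 I₀.
I₂ = I₁ cos²(130° − 107°) = 0.235 I₀ · cos²(23°) = 0.1992 I₀.
I₃ = I₂ cos²(141° − 130°) = 0.1992 I₀ · cos²(11°) = 0.1919 I₀.
After rotation:
I₁ = I₀ cos²(107° − 46°) = I₀ cos²(61°) = 0.235 I₀.
I₂ = I₁ cos²(130° − 107°) = 0.235 I₀ · cos²(23°) = 0.1992 I₀.
I₃ = I₂ cos²(190° − 130°) = 0.1992 I₀ · cos²(60°) = 0.04979 I₀.
Ratio = 0.04979 / 0.1919 = 0.2594.

I_new/I_old ≈ 0.259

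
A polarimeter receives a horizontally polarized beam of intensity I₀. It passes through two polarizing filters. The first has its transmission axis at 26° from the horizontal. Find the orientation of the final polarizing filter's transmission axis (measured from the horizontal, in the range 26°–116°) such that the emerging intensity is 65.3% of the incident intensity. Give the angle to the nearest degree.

θ ≈ 52°

I₁ = I₀ cos²(26° − 0°) = I₀ cos²(26°) = 0.8078 I₀.
Need I₂/I₀ = 0.653, so cos²(θ − 26°) = 0.653 / 0.8078 = 0.8083.
θ − 26° = arccos(√0.8083) = 26.0°, giving θ ≈ 26 + 26.0 = 52.0°.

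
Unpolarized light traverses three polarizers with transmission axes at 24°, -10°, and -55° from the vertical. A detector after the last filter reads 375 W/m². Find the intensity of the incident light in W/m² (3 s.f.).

Unpolarized light through the first polarizer → I₁ = ½ I₀, now polarized at 24°.
I₂ = I₁ cos²(-10° − 24°) = 0.5 I₀ · cos²(34°) = 0.3437 I₀.
I₃ = I₂ cos²(-55° + 10°) = 0.3437 I₀ · cos²(45°) = 0.1718 I₀.
So 375 W/m² = 0.1718 I₀, giving I₀ = 375/0.1718 = 2182 W/m².

I₀ ≈ 2180 W/m²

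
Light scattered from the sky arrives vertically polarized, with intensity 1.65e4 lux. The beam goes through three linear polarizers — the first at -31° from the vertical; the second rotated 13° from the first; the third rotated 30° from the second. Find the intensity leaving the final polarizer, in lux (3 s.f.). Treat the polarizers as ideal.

I ≈ 8630 lux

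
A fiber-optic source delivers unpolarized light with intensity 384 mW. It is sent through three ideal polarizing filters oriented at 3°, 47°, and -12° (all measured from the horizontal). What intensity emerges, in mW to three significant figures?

Unpolarized light through the first polarizer → I₁ = 384 mW/2 = 192 mW, polarized at 3°.
I₂ = I₁ · cos²(44°) = 192 · 0.5174 = 99.35 mW.
I₃ = I₂ · cos²(59°) = 99.35 · 0.2653 = 26.35 mW.

I ≈ 26.4 mW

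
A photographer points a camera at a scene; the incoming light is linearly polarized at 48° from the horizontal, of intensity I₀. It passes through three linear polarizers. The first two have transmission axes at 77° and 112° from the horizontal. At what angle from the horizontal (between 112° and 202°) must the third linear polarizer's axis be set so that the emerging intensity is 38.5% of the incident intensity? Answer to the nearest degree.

By Malus's law, I₁ = I₀ cos²(77° − 48°) = I₀ cos²(29°) = 0.765 I₀.
I₂ = I₁ cos²(112° − 77°) = 0.765 I₀ · cos²(35°) = 0.5133 I₀.
Need I₃/I₀ = 0.385, so cos²(θ − 112°) = 0.385 / 0.5133 = 0.7501.
θ − 112° = arccos(√0.7501) = 30.0°, giving θ ≈ 112 + 30.0 = 142.0°.

θ ≈ 142°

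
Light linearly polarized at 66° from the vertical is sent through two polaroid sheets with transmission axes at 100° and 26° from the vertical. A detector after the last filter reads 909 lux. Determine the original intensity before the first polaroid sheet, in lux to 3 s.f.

I₀ ≈ 1.74e4 lux

I₁ = I₀ cos²(100° − 66°) = I₀ cos²(34°) = 0.6873 I₀.
I₂ = I₁ cos²(26° − 100°) = 0.6873 I₀ · cos²(74°) = 0.05222 I₀.
So 909 lux = 0.05222 I₀, giving I₀ = 909/0.05222 = 1.741e+04 lux.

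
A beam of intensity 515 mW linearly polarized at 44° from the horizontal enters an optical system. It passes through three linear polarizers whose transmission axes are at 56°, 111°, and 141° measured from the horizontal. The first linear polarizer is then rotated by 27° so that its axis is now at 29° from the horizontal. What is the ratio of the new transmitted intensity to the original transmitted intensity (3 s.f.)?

Before rotation:
I₁ = I₀ cos²(56° − 44°) = I₀ cos²(12°) = 0.9568 I₀.
I₂ = I₁ cos²(111° − 56°) = 0.9568 I₀ · cos²(55°) = 0.3148 I₀.
I₃ = I₂ cos²(141° − 111°) = 0.3148 I₀ · cos²(30°) = 0.2361 I₀.
After rotation:
I₁ = I₀ cos²(29° − 44°) = I₀ cos²(15°) = 0.933 I₀.
I₂ = I₁ cos²(111° − 29°) = 0.933 I₀ · cos²(82°) = 0.01807 I₀.
I₃ = I₂ cos²(141° − 111°) = 0.01807 I₀ · cos²(30°) = 0.01355 I₀.
Ratio = 0.01355 / 0.2361 = 0.05741.

I_new/I_old ≈ 0.0574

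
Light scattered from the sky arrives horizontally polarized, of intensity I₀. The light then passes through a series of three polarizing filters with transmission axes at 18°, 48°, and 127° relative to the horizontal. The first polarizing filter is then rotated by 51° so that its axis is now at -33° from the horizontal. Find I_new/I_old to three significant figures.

Before rotation:
I₁ = I₀ cos²(18° − 0°) = I₀ cos²(18°) = 0.9045 I₀.
I₂ = I₁ cos²(48° − 18°) = 0.9045 I₀ · cos²(30°) = 0.6784 I₀.
I₃ = I₂ cos²(127° − 48°) = 0.6784 I₀ · cos²(79°) = 0.0247 I₀.
After rotation:
I₁ = I₀ cos²(-33° − 0°) = I₀ cos²(33°) = 0.7034 I₀.
I₂ = I₁ cos²(48° + 33°) = 0.7034 I₀ · cos²(81°) = 0.01721 I₀.
I₃ = I₂ cos²(127° − 48°) = 0.01721 I₀ · cos²(79°) = 0.0006267 I₀.
Ratio = 0.0006267 / 0.0247 = 0.02537.

I_new/I_old ≈ 0.0254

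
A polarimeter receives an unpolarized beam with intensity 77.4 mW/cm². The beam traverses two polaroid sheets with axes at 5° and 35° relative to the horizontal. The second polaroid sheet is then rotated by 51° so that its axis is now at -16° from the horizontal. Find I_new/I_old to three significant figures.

Before rotation:
Unpolarized light through the first polarizer → I₁ = ½ I₀, now polarized at 5°.
I₂ = I₁ cos²(35° − 5°) = 0.5 I₀ · cos²(30°) = 0.375 I₀.
After rotation:
Unpolarized light through the first polarizer → I₁ = ½ I₀, now polarized at 5°.
I₂ = I₁ cos²(-16° − 5°) = 0.5 I₀ · cos²(21°) = 0.4358 I₀.
Ratio = 0.4358 / 0.375 = 1.162.

I_new/I_old ≈ 1.16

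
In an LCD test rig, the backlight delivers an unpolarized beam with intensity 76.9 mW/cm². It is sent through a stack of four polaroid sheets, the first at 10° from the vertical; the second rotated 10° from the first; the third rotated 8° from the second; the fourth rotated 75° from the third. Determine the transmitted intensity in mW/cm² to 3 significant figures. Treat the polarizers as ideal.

Unpolarized light through the first polarizer → I₁ = 76.9 mW/cm²/2 = 38.45 mW/cm², polarized at 10°.
I₂ = I₁ · cos²(10°) = 38.45 · 0.9698 = 37.29 mW/cm².
I₃ = I₂ · cos²(8°) = 37.29 · 0.9806 = 36.57 mW/cm².
I₄ = I₃ · cos²(75°) = 36.57 · 0.06699 = 2.45 mW/cm².

I ≈ 2.45 mW/cm²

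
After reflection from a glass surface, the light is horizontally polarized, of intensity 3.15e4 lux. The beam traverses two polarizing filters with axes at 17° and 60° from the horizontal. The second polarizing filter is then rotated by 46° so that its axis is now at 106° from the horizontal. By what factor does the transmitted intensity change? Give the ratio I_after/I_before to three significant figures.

Before rotation:
I₁ = I₀ cos²(17° − 0°) = I₀ cos²(17°) = 0.9145 I₀.
I₂ = I₁ cos²(60° − 17°) = 0.9145 I₀ · cos²(43°) = 0.4892 I₀.
After rotation:
I₁ = I₀ cos²(17° − 0°) = I₀ cos²(17°) = 0.9145 I₀.
I₂ = I₁ cos²(106° − 17°) = 0.9145 I₀ · cos²(89°) = 0.0002786 I₀.
Ratio = 0.0002786 / 0.4892 = 0.0005695.

I_new/I_old ≈ 0.000569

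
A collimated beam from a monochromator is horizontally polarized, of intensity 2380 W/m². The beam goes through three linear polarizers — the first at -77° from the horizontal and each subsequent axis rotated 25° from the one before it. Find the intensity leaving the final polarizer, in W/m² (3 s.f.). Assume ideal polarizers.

By Malus's law, I₁ = 2380 W/m² · cos²(77°) = 120.4 W/m².
I₂ = I₁ · cos²(25°) = 120.4 · 0.8214 = 98.92 W/m².
I₃ = I₂ · cos²(25°) = 98.92 · 0.8214 = 81.26 W/m².

I ≈ 81.3 W/m²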